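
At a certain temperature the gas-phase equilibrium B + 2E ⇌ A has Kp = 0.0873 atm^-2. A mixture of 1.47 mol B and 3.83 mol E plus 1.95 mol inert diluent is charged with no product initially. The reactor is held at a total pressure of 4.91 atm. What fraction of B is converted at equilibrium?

Take 1.47 mol B as basis and let X be its fractional conversion, so ξ = 1.47X.
At extent ξ: n_B = 1.47 − 1.47X; n_E = 3.83 − 2.94X; n_A = 1.47X; n_I = 1.95 (inert).
Total moles n_T = 7.25 − 2.94X.
y_i = n_i/n_T, p_i = y_i·P. Kp = p_A / (p_B p_E^2).
Substituting and setting equal to 0.0873 atm^-2 gives a polynomial in X; the root in (0,1) is X = 0.309.

X = 0.309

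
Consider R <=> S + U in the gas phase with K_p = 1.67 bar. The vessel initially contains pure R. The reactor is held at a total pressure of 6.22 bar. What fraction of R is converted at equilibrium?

X = 0.460

Let X = conversion of R (basis 1 mol R); extent of reaction ξ = X.
Species balance: n_R = 1 − X; n_S = X; n_U = X.
Total moles n_T = 1 + X.
Mole fractions y_i = n_i/n_T; K_p = p_S p_U / (p_R) with p_i = y_i·P.
This yields a degree-2 equation in X; solving on (0,1), X = 0.460.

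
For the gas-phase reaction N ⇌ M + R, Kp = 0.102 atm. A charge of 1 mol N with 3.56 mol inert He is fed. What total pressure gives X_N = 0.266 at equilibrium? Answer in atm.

Let X = conversion of N (basis 1 mol N); extent of reaction ξ = X.
Moles: n_N = 1 − X; n_M = X; n_R = X; n_I = 3.56 (inert).
n_T = Σnᵢ = 4.56 + X.
Kp = p_M p_R / (p_N) with p_i = (n_i/n_T)·P.
At X = 0.266: the mole-fraction product g(X) = Π y_i^ν_i = 0.01997. Since Kp = g(X)·P^{1}, P = (Kp/g)^(1/1) = (0.102/0.01997)^(1/1) = 5.11 atm.

P = 5.11 atm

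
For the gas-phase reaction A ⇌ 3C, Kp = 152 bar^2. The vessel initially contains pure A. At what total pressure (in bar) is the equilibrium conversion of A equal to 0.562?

P = 7.92 bar

Let X = conversion of A (basis 1 mol A); extent of reaction ξ = X.
At extent ξ: n_A = 1 − X; n_C = 3X.
Total moles n_T = 1 + 2X.
Kp = p_C^3 / (p_A) with p_i = (n_i/n_T)·P.
At X = 0.562: the mole-fraction product g(X) = Π y_i^ν_i = 2.425. Since Kp = g(X)·P^{2}, P = (Kp/g)^(1/2) = (152/2.425)^(1/2) = 7.92 bar.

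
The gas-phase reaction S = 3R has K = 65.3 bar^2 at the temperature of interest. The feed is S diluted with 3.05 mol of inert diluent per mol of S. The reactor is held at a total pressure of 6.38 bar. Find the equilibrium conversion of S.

Take 1 mol S as basis and let X be its fractional conversion, so ξ = X.
Mole table: n_S = 1 − X; n_R = 3X; n_I = 3.05 (inert).
Total moles n_T = 4.05 + 2X.
Mole fractions y_i = n_i/n_T; K = p_R^3 / (p_S) with p_i = y_i·P.
This yields a degree-3 equation in X; solving on (0,1), X = 0.761.

X = 0.761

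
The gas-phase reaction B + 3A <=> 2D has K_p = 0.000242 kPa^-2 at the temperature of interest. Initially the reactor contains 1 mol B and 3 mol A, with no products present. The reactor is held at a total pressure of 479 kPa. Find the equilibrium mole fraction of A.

y_A = 0.351

Take 1 mol B as basis and let X be its fractional conversion, so ξ = X.
Species balance: n_B = 1 − X; n_A = 3 − 3X; n_D = 2X.
Total moles n_T = 4 − 2X.
With p_i = (n_i/n_T)P, K_p = p_D^2 / (p_B p_A^3).
Setting this equal to 0.000242 kPa^-2 and taking the physical root (0 < X < 1) gives X = 0.694.
Then n_A = 0.918, n_T = 2.61, so y_A = 0.351.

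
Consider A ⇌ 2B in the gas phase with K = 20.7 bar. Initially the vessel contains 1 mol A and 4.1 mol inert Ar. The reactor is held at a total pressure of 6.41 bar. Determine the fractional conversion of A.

Take 1 mol A as basis and let X be its fractional conversion, so ξ = X.
Mole table: n_A = 1 − X; n_B = 2X; n_I = 4.1 (inert).
Summing: n_T = 5.1 + X.
With p_i = (n_i/n_T)P, K = p_B^2 / (p_A).
Equating to 20.7 bar and solving on 0 < X < 1: X = 0.850.

X = 0.850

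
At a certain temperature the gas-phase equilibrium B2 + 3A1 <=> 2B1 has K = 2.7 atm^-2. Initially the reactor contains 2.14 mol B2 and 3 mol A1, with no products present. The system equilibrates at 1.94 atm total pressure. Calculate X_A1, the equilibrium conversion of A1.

Basis: 3 mol A1 initially; let X = conversion of A1. Extent ξ = X.
At extent ξ: n_B2 = 2.14 − X; n_A1 = 3 − 3X; n_B1 = 2X.
n_T = Σnᵢ = 5.14 − 2X.
With p_i = (n_i/n_T)P, K = p_B1^2 / (p_B2 p_A1^3).
Equating to 2.7 atm^-2 and solving on 0 < X < 1: X = 0.618.

X = 0.618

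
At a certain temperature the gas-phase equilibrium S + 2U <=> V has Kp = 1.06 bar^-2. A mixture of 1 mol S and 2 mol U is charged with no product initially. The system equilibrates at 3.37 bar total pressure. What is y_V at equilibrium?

y_V = 0.395

Basis: 1 mol S initially; let X = conversion of S. Extent ξ = X.
Mole table: n_S = 1 − X; n_U = 2 − 2X; n_V = X.
Total moles n_T = 3 − 2X.
Mole fractions y_i = n_i/n_T; Kp = p_V / (p_S p_U^2) with p_i = y_i·P.
Substituting and setting equal to 1.06 bar^-2 gives a polynomial in X; the root in (0,1) is X = 0.662.
Then n_V = 0.662, n_T = 1.68, so y_V = 0.395.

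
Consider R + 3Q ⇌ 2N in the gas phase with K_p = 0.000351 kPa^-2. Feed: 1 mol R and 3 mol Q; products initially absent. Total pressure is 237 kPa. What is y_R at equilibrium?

y_R = 0.139

Let X = conversion of R (basis 1 mol R); extent of reaction ξ = X.
Moles: n_R = 1 − X; n_Q = 3 − 3X; n_N = 2X.
n_T = Σnᵢ = 4 − 2X.
With p_i = (n_i/n_T)P, K_p = p_N^2 / (p_R p_Q^3).
This yields a degree-4 equation in X; solving on (0,1), X = 0.616.
Then n_R = 0.384, n_T = 2.77, so y_R = 0.139.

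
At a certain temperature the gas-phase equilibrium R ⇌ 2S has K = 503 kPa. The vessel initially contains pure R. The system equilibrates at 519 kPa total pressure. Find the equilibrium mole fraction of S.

Let X = conversion of R (basis 1 mol R); extent of reaction ξ = X.
Species balance: n_R = 1 − X; n_S = 2X.
Total moles n_T = 1 + X.
With p_i = (n_i/n_T)P, K = p_S^2 / (p_R).
This yields a degree-2 equation in X; solving on (0,1), X = 0.442.
Then n_S = 0.883, n_T = 1.44, so y_S = 0.613.

y_S = 0.613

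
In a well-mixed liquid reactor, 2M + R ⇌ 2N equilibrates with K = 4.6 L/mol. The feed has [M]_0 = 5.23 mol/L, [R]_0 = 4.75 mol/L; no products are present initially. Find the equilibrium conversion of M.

X = 0.779

Let X = conversion of M; extent ξ = 5.23X/2 mol/L.
Concentrations: [M] = 5.23 − 5.23X; [R] = 4.75 − 2.62X; [N] = 5.23X.
K = [N]^2 / ([M]^2 [R]).
This equals 4.6 at X = 0.779 (the root in 0 < X < 1).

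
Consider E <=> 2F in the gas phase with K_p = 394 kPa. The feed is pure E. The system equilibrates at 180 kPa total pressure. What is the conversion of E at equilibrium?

X = 0.595

Let X = conversion of E (basis 1 mol E); extent of reaction ξ = X.
Moles: n_E = 1 − X; n_F = 2X.
Total moles n_T = 1 + X.
With p_i = (n_i/n_T)P, K_p = p_F^2 / (p_E).
This yields a degree-2 equation in X; solving on (0,1), X = 0.595.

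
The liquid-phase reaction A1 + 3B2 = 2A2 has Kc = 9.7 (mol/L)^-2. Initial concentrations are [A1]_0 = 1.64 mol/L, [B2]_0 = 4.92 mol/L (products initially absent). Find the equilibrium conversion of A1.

Let X = conversion of A1; extent ξ = 1.64·X mol/L.
Concentrations: [A1] = 1.64 − 1.64X; [B2] = 4.92 − 4.92X; [A2] = 3.28X.
Kc = [A2]^2 / ([A1] [B2]^3).
Solving Kc = 9.7 for X ∈ (0,1): X = 0.761.

X = 0.761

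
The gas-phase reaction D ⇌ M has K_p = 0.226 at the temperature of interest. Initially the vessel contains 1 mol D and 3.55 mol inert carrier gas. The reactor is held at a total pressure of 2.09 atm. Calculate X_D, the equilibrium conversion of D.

Let X = conversion of D (basis 1 mol D); extent of reaction ξ = X.
At extent ξ: n_D = 1 − X; n_M = X; n_I = 3.55 (inert).
Since Δν = 0, n_T = 4.55 throughout.
y_i = n_i/n_T, p_i = y_i·P. K_p = p_M / (p_D).
Substituting and setting equal to 0.226 gives a polynomial in X; the root in (0,1) is X = 0.184.

X = 0.184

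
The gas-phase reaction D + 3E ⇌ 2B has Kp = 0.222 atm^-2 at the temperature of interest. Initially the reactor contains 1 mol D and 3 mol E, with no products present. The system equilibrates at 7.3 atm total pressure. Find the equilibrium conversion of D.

Let X = conversion of D (basis 1 mol D); extent of reaction ξ = X.
Species balance: n_D = 1 − X; n_E = 3 − 3X; n_B = 2X.
Total moles n_T = 4 − 2X.
With p_i = (n_i/n_T)P, Kp = p_B^2 / (p_D p_E^3).
Setting this equal to 0.222 atm^-2 and taking the physical root (0 < X < 1) gives X = 0.572.

X = 0.572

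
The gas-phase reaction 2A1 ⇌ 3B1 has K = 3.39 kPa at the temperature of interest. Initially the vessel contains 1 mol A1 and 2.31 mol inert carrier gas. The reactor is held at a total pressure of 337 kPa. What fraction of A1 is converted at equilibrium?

Take 1 mol A1 as basis and let X be its fractional conversion, so ξ = 0.5X.
Moles: n_A1 = 1 − X; n_B1 = 1.5X; n_I = 2.31 (inert).
Summing: n_T = 3.31 + 0.5X.
With p_i = (n_i/n_T)P, K = p_B1^3 / (p_A1^2).
Equating to 3.39 kPa and solving on 0 < X < 1: X = 0.188.

X = 0.188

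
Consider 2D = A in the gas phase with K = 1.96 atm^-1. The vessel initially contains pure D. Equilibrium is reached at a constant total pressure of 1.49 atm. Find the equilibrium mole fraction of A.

Take 1 mol D as basis and let X be its fractional conversion, so ξ = 0.5X.
Species balance: n_D = 1 − X; n_A = 0.5X.
Total moles n_T = 1 − 0.5X.
y_i = n_i/n_T, p_i = y_i·P. K = p_A / (p_D^2).
This yields a degree-2 equation in X; solving on (0,1), X = 0.719.
Then n_A = 0.36, n_T = 0.64, so y_A = 0.562.

y_A = 0.562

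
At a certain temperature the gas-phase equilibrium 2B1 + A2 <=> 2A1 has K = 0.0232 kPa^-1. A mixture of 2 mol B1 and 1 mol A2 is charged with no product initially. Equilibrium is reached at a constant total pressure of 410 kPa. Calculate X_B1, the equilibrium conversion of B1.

X = 0.566

Basis: 2 mol B1 initially; let X = conversion of B1. Extent ξ = X.
At extent ξ: n_B1 = 2 − 2X; n_A2 = 1 − X; n_A1 = 2X.
Total moles n_T = 3 − X.
With p_i = (n_i/n_T)P, K = p_A1^2 / (p_B1^2 p_A2).
Setting this equal to 0.0232 kPa^-1 and taking the physical root (0 < X < 1) gives X = 0.566.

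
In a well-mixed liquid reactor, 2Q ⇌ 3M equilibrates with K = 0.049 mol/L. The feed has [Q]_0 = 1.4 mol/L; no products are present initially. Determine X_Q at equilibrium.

X = 0.190

Let X = conversion of Q; extent ξ = 1.4X/2 mol/L.
Concentrations: [Q] = 1.4 − 1.4X; [M] = 2.1X.
K = [M]^3 / ([Q]^2).
Equating to 0.049 mol/L: the physical root is X = 0.190.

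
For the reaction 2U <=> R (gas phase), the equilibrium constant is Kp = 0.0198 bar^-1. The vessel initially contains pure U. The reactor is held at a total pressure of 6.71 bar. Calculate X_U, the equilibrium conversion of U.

X = 0.192

Take 1 mol U as basis and let X be its fractional conversion, so ξ = 0.5X.
Species balance: n_U = 1 − X; n_R = 0.5X.
Summing: n_T = 1 − 0.5X.
With p_i = (n_i/n_T)P, Kp = p_R / (p_U^2).
This yields a degree-2 equation in X; solving on (0,1), X = 0.192.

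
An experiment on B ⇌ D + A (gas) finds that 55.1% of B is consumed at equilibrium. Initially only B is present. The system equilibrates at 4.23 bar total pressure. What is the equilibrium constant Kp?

Kp = 1.84 bar

Take 1 mol B as basis and let X be its fractional conversion, so ξ = X.
Moles: n_B = 1 − X; n_D = X; n_A = X.
Total moles n_T = 1 + X.
At X = 0.551: n_B = 0.449, n_D = 0.551, n_A = 0.551, n_T = 1.55.
p_i = (n_i/n_T)·P. Kp = p_D p_A / (p_B) = 1.84 bar.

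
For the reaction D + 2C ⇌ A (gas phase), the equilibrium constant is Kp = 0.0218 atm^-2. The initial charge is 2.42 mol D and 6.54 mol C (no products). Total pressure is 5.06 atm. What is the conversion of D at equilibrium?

Basis: 2.42 mol D initially; let X = conversion of D. Extent ξ = 2.42X.
Moles: n_D = 2.42 − 2.42X; n_C = 6.54 − 4.84X; n_A = 2.42X.
Summing: n_T = 8.96 − 4.84X.
With p_i = (n_i/n_T)P, Kp = p_A / (p_D p_C^2).
Substituting and setting equal to 0.0218 atm^-2 gives a polynomial in X; the root in (0,1) is X = 0.212.

X = 0.212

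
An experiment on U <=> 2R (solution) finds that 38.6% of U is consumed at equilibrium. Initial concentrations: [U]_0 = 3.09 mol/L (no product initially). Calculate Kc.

Kc = 3 mol/L

Let X = conversion of U.
Concentrations: [U] = 3.09 − 3.09X; [R] = 6.18X.
At X = 0.386: [U] = 1.9, [R] = 2.39.
Kc = [R]^2 / ([U]) = 3 mol/L.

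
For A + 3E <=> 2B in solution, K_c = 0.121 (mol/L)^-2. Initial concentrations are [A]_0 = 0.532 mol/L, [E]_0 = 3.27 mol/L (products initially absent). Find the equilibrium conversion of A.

Let X = conversion of A; extent ξ = 0.532·X mol/L.
Concentrations: [A] = 0.532 − 0.532X; [E] = 3.27 − 1.6X; [B] = 1.06X.
K_c = [B]^2 / ([A] [E]^3).
Equating to 0.121 (mol/L)^-2: the physical root is X = 0.569.

X = 0.569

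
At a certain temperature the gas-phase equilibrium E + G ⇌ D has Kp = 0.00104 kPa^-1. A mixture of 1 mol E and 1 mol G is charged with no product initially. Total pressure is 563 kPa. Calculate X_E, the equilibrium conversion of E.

Let X = conversion of E (basis 1 mol E); extent of reaction ξ = X.
At extent ξ: n_E = 1 − X; n_G = 1 − X; n_D = X.
Summing: n_T = 2 − X.
Mole fractions y_i = n_i/n_T; Kp = p_D / (p_E p_G) with p_i = y_i·P.
Setting this equal to 0.00104 kPa^-1 and taking the physical root (0 < X < 1) gives X = 0.206.

X = 0.206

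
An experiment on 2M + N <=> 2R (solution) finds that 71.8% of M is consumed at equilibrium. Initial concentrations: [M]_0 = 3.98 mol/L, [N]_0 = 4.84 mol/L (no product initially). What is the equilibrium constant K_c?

Let X = conversion of M.
Concentrations: [M] = 3.98 − 3.98X; [N] = 4.84 − 1.99X; [R] = 3.98X.
At X = 0.718: [M] = 1.12, [N] = 3.41, [R] = 2.86.
K_c = [R]^2 / ([M]^2 [N]) = 1.9 L/mol.

K_c = 1.9 L/mol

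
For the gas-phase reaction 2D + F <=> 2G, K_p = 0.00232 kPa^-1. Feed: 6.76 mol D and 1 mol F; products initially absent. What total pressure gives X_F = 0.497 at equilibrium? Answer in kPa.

Take 1 mol F as basis and let X be its fractional conversion, so ξ = X.
Species balance: n_D = 6.76 − 2X; n_F = 1 − X; n_G = 2X.
n_T = Σnᵢ = 7.76 − X.
K_p = p_G^2 / (p_D^2 p_F) with p_i = (n_i/n_T)·P.
At X = 0.497: the mole-fraction product g(X) = Π y_i^ν_i = 0.4291. Since K_p = g(X)·P^{-1}, P = (g/K_p)^(1/1) = (0.4291/0.00232)^(1/1) = 185 kPa.

P = 185 kPa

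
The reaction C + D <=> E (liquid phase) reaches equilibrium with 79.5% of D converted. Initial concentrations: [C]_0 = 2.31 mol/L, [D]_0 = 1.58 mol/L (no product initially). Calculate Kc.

Kc = 3.68 L/mol

Let X = conversion of D.
Concentrations: [C] = 2.31 − 1.58X; [D] = 1.58 − 1.58X; [E] = 1.58X.
At X = 0.795: [C] = 1.05, [D] = 0.324, [E] = 1.26.
Kc = [E] / ([C] [D]) = 3.68 L/mol.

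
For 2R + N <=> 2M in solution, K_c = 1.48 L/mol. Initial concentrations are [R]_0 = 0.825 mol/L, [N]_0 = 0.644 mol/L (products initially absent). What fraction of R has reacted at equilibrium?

Let X = conversion of R; extent ξ = 0.825X/2 mol/L.
Concentrations: [R] = 0.825 − 0.825X; [N] = 0.644 − 0.412X; [M] = 0.825X.
K_c = [M]^2 / ([R]^2 [N]).
Solving K_c = 1.48 for X ∈ (0,1): X = 0.451.

X = 0.451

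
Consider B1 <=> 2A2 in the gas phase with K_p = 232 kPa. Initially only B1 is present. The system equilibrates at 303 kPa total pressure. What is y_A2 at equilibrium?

Let X = conversion of B1 (basis 1 mol B1); extent of reaction ξ = X.
At extent ξ: n_B1 = 1 − X; n_A2 = 2X.
Total moles n_T = 1 + X.
y_i = n_i/n_T, p_i = y_i·P. K_p = p_A2^2 / (p_B1).
This yields a degree-2 equation in X; solving on (0,1), X = 0.401.
Then n_A2 = 0.802, n_T = 1.4, so y_A2 = 0.572.

y_A2 = 0.572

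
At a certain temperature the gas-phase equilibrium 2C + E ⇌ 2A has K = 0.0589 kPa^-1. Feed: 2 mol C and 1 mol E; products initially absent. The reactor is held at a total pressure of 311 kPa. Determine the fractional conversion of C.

Let X = conversion of C (basis 2 mol C); extent of reaction ξ = X.
At extent ξ: n_C = 2 − 2X; n_E = 1 − X; n_A = 2X.
Total moles n_T = 3 − X.
Mole fractions y_i = n_i/n_T; K = p_A^2 / (p_C^2 p_E) with p_i = y_i·P.
This yields a degree-3 equation in X; solving on (0,1), X = 0.629.

X = 0.629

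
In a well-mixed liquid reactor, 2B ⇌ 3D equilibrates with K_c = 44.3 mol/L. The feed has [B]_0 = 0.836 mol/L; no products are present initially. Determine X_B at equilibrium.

Let X = conversion of B; extent ξ = 0.836X/2 mol/L.
Concentrations: [B] = 0.836 − 0.836X; [D] = 1.25X.
K_c = [D]^3 / ([B]^2).
Setting equal to 44.3 and solving for X on (0,1) gives X = 0.814.

X = 0.814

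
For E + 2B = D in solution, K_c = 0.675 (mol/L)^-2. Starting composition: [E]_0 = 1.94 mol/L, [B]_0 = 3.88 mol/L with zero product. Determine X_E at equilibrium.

X = 0.609

Let X = conversion of E; extent ξ = 1.94·X mol/L.
Concentrations: [E] = 1.94 − 1.94X; [B] = 3.88 − 3.88X; [D] = 1.94X.
K_c = [D] / ([E] [B]^2).
This equals 0.675 at X = 0.609 (the root in 0 < X < 1).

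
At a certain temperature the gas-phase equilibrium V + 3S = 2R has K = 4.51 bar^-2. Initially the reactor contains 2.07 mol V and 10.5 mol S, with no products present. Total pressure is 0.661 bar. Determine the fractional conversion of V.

X = 0.572

Basis: 2.07 mol V initially; let X = conversion of V. Extent ξ = 2.07X.
At extent ξ: n_V = 2.07 − 2.07X; n_S = 10.5 − 6.21X; n_R = 4.14X.
n_T = Σnᵢ = 12.6 − 4.14X.
y_i = n_i/n_T, p_i = y_i·P. K = p_R^2 / (p_V p_S^3).
Substituting and setting equal to 4.51 bar^-2 gives a polynomial in X; the root in (0,1) is X = 0.572.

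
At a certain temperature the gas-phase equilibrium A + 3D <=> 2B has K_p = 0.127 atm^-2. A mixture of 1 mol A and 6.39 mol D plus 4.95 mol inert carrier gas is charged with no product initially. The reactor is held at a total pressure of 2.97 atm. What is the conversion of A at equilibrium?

Take 1 mol A as basis and let X be its fractional conversion, so ξ = X.
At extent ξ: n_A = 1 − X; n_D = 6.39 − 3X; n_B = 2X; n_I = 4.95 (inert).
Summing: n_T = 12.3 − 2X.
With p_i = (n_i/n_T)P, K_p = p_B^2 / (p_A p_D^3).
Substituting and setting equal to 0.127 atm^-2 gives a polynomial in X; the root in (0,1) is X = 0.412.

X = 0.412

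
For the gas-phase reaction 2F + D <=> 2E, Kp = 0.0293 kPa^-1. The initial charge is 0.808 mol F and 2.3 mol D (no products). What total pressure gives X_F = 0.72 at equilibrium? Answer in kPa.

Let X = conversion of F (basis 0.808 mol F); extent of reaction ξ = 0.404X.
Species balance: n_F = 0.808 − 0.808X; n_D = 2.3 − 0.404X; n_E = 0.808X.
Summing: n_T = 3.11 − 0.404X.
Kp = p_E^2 / (p_F^2 p_D) with p_i = (n_i/n_T)·P.
At X = 0.72: the mole-fraction product g(X) = Π y_i^ν_i = 9.271. Since Kp = g(X)·P^{-1}, P = (g/Kp)^(1/1) = (9.271/0.0293)^(1/1) = 316 kPa.

P = 316 kPa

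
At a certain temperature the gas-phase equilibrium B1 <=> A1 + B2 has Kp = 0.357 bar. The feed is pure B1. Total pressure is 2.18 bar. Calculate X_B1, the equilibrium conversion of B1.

Take 1 mol B1 as basis and let X be its fractional conversion, so ξ = X.
At extent ξ: n_B1 = 1 − X; n_A1 = X; n_B2 = X.
n_T = Σnᵢ = 1 + X.
y_i = n_i/n_T, p_i = y_i·P. Kp = p_A1 p_B2 / (p_B1).
This yields a degree-2 equation in X; solving on (0,1), X = 0.375.

X = 0.375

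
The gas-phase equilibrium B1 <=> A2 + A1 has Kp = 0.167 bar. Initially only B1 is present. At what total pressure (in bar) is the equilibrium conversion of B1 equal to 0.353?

Basis: 1 mol B1 initially; let X = conversion of B1. Extent ξ = X.
At extent ξ: n_B1 = 1 − X; n_A2 = X; n_A1 = X.
n_T = Σnᵢ = 1 + X.
Kp = p_A2 p_A1 / (p_B1) with p_i = (n_i/n_T)·P.
At X = 0.353: the mole-fraction product g(X) = Π y_i^ν_i = 0.1423. Since Kp = g(X)·P^{1}, P = (Kp/g)^(1/1) = (0.167/0.1423)^(1/1) = 1.17 bar.

P = 1.17 bar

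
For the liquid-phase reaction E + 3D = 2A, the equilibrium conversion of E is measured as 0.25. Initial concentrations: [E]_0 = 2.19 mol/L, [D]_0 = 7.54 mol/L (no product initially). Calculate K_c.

K_c = 0.00356 (mol/L)^-2

Let X = conversion of E.
Concentrations: [E] = 2.19 − 2.19X; [D] = 7.54 − 6.57X; [A] = 4.38X.
At X = 0.25: [E] = 1.64, [D] = 5.9, [A] = 1.09.
K_c = [A]^2 / ([E] [D]^3) = 0.00356 (mol/L)^-2.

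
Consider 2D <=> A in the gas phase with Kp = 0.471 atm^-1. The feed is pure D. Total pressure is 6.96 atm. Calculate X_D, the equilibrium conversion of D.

Take 1 mol D as basis and let X be its fractional conversion, so ξ = 0.5X.
At extent ξ: n_D = 1 − X; n_A = 0.5X.
Total moles n_T = 1 − 0.5X.
Mole fractions y_i = n_i/n_T; Kp = p_A / (p_D^2) with p_i = y_i·P.
Equating to 0.471 atm^-1 and solving on 0 < X < 1: X = 0.734.

X = 0.734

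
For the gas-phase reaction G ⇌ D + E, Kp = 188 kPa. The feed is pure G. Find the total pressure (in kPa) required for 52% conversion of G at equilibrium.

P = 507 kPa

Take 1 mol G as basis and let X be its fractional conversion, so ξ = X.
Moles: n_G = 1 − X; n_D = X; n_E = X.
Total moles n_T = 1 + X.
Kp = p_D p_E / (p_G) with p_i = (n_i/n_T)·P.
At X = 0.52: the mole-fraction product g(X) = Π y_i^ν_i = 0.3706. Since Kp = g(X)·P^{1}, P = (Kp/g)^(1/1) = (188/0.3706)^(1/1) = 507 kPa.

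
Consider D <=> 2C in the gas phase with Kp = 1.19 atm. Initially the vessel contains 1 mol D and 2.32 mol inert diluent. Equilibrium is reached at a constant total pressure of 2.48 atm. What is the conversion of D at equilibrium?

Let X = conversion of D (basis 1 mol D); extent of reaction ξ = X.
Mole table: n_D = 1 − X; n_C = 2X; n_I = 2.32 (inert).
Summing: n_T = 3.32 + X.
Mole fractions y_i = n_i/n_T; Kp = p_C^2 / (p_D) with p_i = y_i·P.
Setting this equal to 1.19 atm and taking the physical root (0 < X < 1) gives X = 0.485.

X = 0.485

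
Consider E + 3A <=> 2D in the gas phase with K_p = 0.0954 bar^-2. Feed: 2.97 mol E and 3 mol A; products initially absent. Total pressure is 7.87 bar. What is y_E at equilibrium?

y_E = 0.497

Let X = conversion of A (basis 3 mol A); extent of reaction ξ = X.
Mole table: n_E = 2.97 − X; n_A = 3 − 3X; n_D = 2X.
n_T = Σnᵢ = 5.97 − 2X.
y_i = n_i/n_T, p_i = y_i·P. K_p = p_D^2 / (p_E p_A^3).
Setting this equal to 0.0954 bar^-2 and taking the physical root (0 < X < 1) gives X = 0.570.
Then n_E = 2.4, n_T = 4.83, so y_E = 0.497.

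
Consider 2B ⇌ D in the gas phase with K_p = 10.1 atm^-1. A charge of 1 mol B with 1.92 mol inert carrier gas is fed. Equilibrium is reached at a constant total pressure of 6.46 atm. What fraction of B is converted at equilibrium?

Basis: 1 mol B initially; let X = conversion of B. Extent ξ = 0.5X.
At extent ξ: n_B = 1 − X; n_D = 0.5X; n_I = 1.92 (inert).
n_T = Σnᵢ = 2.92 − 0.5X.
Mole fractions y_i = n_i/n_T; K_p = p_D / (p_B^2) with p_i = y_i·P.
This yields a degree-2 equation in X; solving on (0,1), X = 0.871.

X = 0.871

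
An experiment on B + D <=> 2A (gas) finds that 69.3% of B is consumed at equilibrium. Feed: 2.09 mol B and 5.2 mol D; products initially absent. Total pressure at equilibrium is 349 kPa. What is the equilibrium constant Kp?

Kp = 3.49

Take 2.09 mol B as basis and let X be its fractional conversion, so ξ = 2.09X.
Mole table: n_B = 2.09 − 2.09X; n_D = 5.2 − 2.09X; n_A = 4.18X.
Total moles n_T = 7.29 (Δν = 0, constant).
At X = 0.693: n_B = 0.642, n_D = 3.75, n_A = 2.9, n_T = 7.29.
p_i = (n_i/n_T)·P. Kp = p_A^2 / (p_B p_D) = 3.49.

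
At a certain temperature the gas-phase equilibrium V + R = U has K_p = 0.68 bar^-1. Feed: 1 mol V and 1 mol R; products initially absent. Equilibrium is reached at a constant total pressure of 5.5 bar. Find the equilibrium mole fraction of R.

y_R = 0.315

Basis: 1 mol V initially; let X = conversion of V. Extent ξ = X.
Mole table: n_V = 1 − X; n_R = 1 − X; n_U = X.
n_T = Σnᵢ = 2 − X.
y_i = n_i/n_T, p_i = y_i·P. K_p = p_U / (p_V p_R).
Setting this equal to 0.68 bar^-1 and taking the physical root (0 < X < 1) gives X = 0.541.
Then n_R = 0.459, n_T = 1.46, so y_R = 0.315.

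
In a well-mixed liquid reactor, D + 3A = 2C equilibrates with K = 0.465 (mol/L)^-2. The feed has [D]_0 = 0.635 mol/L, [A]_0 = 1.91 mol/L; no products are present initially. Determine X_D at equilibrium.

Let X = conversion of D; extent ξ = 0.635·X mol/L.
Concentrations: [D] = 0.635 − 0.635X; [A] = 1.91 − 1.91X; [C] = 1.27X.
K = [C]^2 / ([D] [A]^3).
This equals 0.465 at X = 0.403 (the root in 0 < X < 1).

X = 0.403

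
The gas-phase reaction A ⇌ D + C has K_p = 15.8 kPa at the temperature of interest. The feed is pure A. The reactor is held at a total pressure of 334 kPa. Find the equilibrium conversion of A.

Basis: 1 mol A initially; let X = conversion of A. Extent ξ = X.
Mole table: n_A = 1 − X; n_D = X; n_C = X.
Summing: n_T = 1 + X.
Mole fractions y_i = n_i/n_T; K_p = p_D p_C / (p_A) with p_i = y_i·P.
This yields a degree-2 equation in X; solving on (0,1), X = 0.213.

X = 0.213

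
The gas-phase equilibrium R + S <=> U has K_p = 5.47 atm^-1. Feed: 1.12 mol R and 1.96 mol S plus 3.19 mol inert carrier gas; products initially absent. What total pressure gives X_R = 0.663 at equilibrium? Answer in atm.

P = 1.63 atm

Basis: 1.12 mol R initially; let X = conversion of R. Extent ξ = 1.12X.
At extent ξ: n_R = 1.12 − 1.12X; n_S = 1.96 − 1.12X; n_U = 1.12X; n_I = 3.19 (inert).
n_T = Σnᵢ = 6.27 − 1.12X.
K_p = p_U / (p_R p_S) with p_i = (n_i/n_T)·P.
At X = 0.663: the mole-fraction product g(X) = Π y_i^ν_i = 8.932. Since K_p = g(X)·P^{-1}, P = (g/K_p)^(1/1) = (8.932/5.47)^(1/1) = 1.63 atm.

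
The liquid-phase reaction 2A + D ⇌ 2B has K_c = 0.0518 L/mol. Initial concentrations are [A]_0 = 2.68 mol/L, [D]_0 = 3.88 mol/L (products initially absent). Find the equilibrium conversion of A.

X = 0.298

Let X = conversion of A; extent ξ = 2.68X/2 mol/L.
Concentrations: [A] = 2.68 − 2.68X; [D] = 3.88 − 1.34X; [B] = 2.68X.
K_c = [B]^2 / ([A]^2 [D]).
Equating to 0.0518 L/mol: the physical root is X = 0.298.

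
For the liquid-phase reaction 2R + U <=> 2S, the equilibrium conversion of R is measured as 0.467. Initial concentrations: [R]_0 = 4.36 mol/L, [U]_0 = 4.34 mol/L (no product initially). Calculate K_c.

K_c = 0.231 L/mol

Let X = conversion of R.
Concentrations: [R] = 4.36 − 4.36X; [U] = 4.34 − 2.18X; [S] = 4.36X.
At X = 0.467: [R] = 2.32, [U] = 3.32, [S] = 2.04.
K_c = [S]^2 / ([R]^2 [U]) = 0.231 L/mol.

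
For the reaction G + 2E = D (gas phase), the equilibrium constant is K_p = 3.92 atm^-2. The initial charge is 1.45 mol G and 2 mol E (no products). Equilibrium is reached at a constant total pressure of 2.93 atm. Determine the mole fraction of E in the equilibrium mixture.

Let X = conversion of E (basis 2 mol E); extent of reaction ξ = X.
At extent ξ: n_G = 1.45 − X; n_E = 2 − 2X; n_D = X.
Total moles n_T = 3.45 − 2X.
Mole fractions y_i = n_i/n_T; K_p = p_D / (p_G p_E^2) with p_i = y_i·P.
Substituting and setting equal to 3.92 atm^-2 gives a polynomial in X; the root in (0,1) is X = 0.822.
Then n_E = 0.356, n_T = 1.81, so y_E = 0.197.

y_E = 0.197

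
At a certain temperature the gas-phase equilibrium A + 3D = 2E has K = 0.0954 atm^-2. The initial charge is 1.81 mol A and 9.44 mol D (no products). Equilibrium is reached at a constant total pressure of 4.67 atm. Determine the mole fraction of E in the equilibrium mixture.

y_E = 0.234

Basis: 1.81 mol A initially; let X = conversion of A. Extent ξ = 1.81X.
Mole table: n_A = 1.81 − 1.81X; n_D = 9.44 − 5.43X; n_E = 3.62X.
Summing: n_T = 11.2 − 3.62X.
Mole fractions y_i = n_i/n_T; K = p_E^2 / (p_A p_D^3) with p_i = y_i·P.
Equating to 0.0954 atm^-2 and solving on 0 < X < 1: X = 0.588.
Then n_E = 2.13, n_T = 9.12, so y_E = 0.234.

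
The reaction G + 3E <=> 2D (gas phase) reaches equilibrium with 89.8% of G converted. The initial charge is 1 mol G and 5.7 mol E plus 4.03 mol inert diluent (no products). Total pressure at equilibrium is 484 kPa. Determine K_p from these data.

K_p = 0.000397 kPa^-2

Basis: 1 mol G initially; let X = conversion of G. Extent ξ = X.
Mole table: n_G = 1 − X; n_E = 5.7 − 3X; n_D = 2X; n_I = 4.03 (inert).
n_T = Σnᵢ = 10.7 − 2X.
At X = 0.898: n_G = 0.102, n_E = 3.01, n_D = 1.8, n_T = 8.93.
p_i = (n_i/n_T)·P. K_p = p_D^2 / (p_G p_E^3) = 0.000397 kPa^-2.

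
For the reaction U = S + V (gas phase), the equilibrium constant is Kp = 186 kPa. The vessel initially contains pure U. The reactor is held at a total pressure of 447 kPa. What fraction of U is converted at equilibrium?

X = 0.542

Basis: 1 mol U initially; let X = conversion of U. Extent ξ = X.
Moles: n_U = 1 − X; n_S = X; n_V = X.
Total moles n_T = 1 + X.
Mole fractions y_i = n_i/n_T; Kp = p_S p_V / (p_U) with p_i = y_i·P.
Equating to 186 kPa and solving on 0 < X < 1: X = 0.542.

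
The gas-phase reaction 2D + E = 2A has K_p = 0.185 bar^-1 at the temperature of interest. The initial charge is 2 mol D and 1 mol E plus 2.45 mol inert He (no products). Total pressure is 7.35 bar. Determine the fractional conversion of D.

Let X = conversion of D (basis 2 mol D); extent of reaction ξ = X.
Species balance: n_D = 2 − 2X; n_E = 1 − X; n_A = 2X; n_I = 2.45 (inert).
Summing: n_T = 5.45 − X.
y_i = n_i/n_T, p_i = y_i·P. K_p = p_A^2 / (p_D^2 p_E).
Substituting and setting equal to 0.185 bar^-1 gives a polynomial in X; the root in (0,1) is X = 0.301.

X = 0.301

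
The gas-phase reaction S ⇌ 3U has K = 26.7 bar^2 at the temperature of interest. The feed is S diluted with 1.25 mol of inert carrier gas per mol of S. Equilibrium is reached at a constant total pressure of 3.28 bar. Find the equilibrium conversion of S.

X = 0.710

Basis: 1 mol S initially; let X = conversion of S. Extent ξ = X.
Mole table: n_S = 1 − X; n_U = 3X; n_I = 1.25 (inert).
Total moles n_T = 2.25 + 2X.
Mole fractions y_i = n_i/n_T; K = p_U^3 / (p_S) with p_i = y_i·P.
Equating to 26.7 bar^2 and solving on 0 < X < 1: X = 0.710.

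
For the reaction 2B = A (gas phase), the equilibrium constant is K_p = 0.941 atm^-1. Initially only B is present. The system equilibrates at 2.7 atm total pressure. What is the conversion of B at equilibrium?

X = 0.701

Basis: 1 mol B initially; let X = conversion of B. Extent ξ = 0.5X.
Mole table: n_B = 1 − X; n_A = 0.5X.
Total moles n_T = 1 − 0.5X.
y_i = n_i/n_T, p_i = y_i·P. K_p = p_A / (p_B^2).
Setting this equal to 0.941 atm^-1 and taking the physical root (0 < X < 1) gives X = 0.701.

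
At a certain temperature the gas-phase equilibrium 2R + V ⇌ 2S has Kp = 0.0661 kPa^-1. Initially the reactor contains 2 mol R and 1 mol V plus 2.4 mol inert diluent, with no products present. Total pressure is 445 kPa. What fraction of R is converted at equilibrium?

Take 2 mol R as basis and let X be its fractional conversion, so ξ = X.
Moles: n_R = 2 − 2X; n_V = 1 − X; n_S = 2X; n_I = 2.4 (inert).
Total moles n_T = 5.4 − X.
y_i = n_i/n_T, p_i = y_i·P. Kp = p_S^2 / (p_R^2 p_V).
Equating to 0.0661 kPa^-1 and solving on 0 < X < 1: X = 0.608.

X = 0.608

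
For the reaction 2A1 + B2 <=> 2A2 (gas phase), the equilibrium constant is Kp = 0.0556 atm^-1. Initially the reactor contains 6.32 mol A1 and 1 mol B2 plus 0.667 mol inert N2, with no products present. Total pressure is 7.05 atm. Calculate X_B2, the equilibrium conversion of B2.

Take 1 mol B2 as basis and let X be its fractional conversion, so ξ = X.
Species balance: n_A1 = 6.32 − 2X; n_B2 = 1 − X; n_A2 = 2X; n_I = 0.667 (inert).
Summing: n_T = 7.99 − X.
Mole fractions y_i = n_i/n_T; Kp = p_A2^2 / (p_A1^2 p_B2) with p_i = y_i·P.
Substituting and setting equal to 0.0556 atm^-1 gives a polynomial in X; the root in (0,1) is X = 0.455.

X = 0.455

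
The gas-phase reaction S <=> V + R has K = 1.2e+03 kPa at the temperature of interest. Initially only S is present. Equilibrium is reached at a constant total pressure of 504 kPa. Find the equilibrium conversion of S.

Basis: 1 mol S initially; let X = conversion of S. Extent ξ = X.
Moles: n_S = 1 − X; n_V = X; n_R = X.
Summing: n_T = 1 + X.
y_i = n_i/n_T, p_i = y_i·P. K = p_V p_R / (p_S).
This yields a degree-2 equation in X; solving on (0,1), X = 0.839.

X = 0.839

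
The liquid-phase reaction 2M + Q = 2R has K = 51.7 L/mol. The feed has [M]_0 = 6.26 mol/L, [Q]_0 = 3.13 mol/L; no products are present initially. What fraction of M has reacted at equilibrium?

X = 0.837

Let X = conversion of M; extent ξ = 6.26X/2 mol/L.
Concentrations: [M] = 6.26 − 6.26X; [Q] = 3.13 − 3.13X; [R] = 6.26X.
K = [R]^2 / ([M]^2 [Q]).
Solving K = 51.7 for X ∈ (0,1): X = 0.837.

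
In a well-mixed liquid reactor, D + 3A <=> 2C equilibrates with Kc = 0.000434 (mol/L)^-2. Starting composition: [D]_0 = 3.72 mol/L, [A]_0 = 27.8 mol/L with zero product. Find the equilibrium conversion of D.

X = 0.442

Let X = conversion of D; extent ξ = 3.72·X mol/L.
Concentrations: [D] = 3.72 − 3.72X; [A] = 27.8 − 11.2X; [C] = 7.44X.
Kc = [C]^2 / ([D] [A]^3).
This equals 0.000434 at X = 0.442 (the root in 0 < X < 1).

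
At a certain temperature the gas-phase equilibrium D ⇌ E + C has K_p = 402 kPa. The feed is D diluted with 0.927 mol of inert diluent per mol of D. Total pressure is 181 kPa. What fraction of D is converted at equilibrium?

X = 0.877

Take 1 mol D as basis and let X be its fractional conversion, so ξ = X.
Moles: n_D = 1 − X; n_E = X; n_C = X; n_I = 0.927 (inert).
n_T = Σnᵢ = 1.93 + X.
Mole fractions y_i = n_i/n_T; K_p = p_E p_C / (p_D) with p_i = y_i·P.
Setting this equal to 402 kPa and taking the physical root (0 < X < 1) gives X = 0.877.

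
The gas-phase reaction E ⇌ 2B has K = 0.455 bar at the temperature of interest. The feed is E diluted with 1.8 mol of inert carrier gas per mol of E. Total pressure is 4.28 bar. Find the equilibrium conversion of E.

Let X = conversion of E (basis 1 mol E); extent of reaction ξ = X.
Mole table: n_E = 1 − X; n_B = 2X; n_I = 1.8 (inert).
n_T = Σnᵢ = 2.8 + X.
Mole fractions y_i = n_i/n_T; K = p_B^2 / (p_E) with p_i = y_i·P.
Equating to 0.455 bar and solving on 0 < X < 1: X = 0.247.

X = 0.247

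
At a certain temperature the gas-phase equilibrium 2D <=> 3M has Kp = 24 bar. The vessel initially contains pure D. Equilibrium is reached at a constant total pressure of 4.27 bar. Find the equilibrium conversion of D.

X = 0.648

Basis: 1 mol D initially; let X = conversion of D. Extent ξ = 0.5X.
Species balance: n_D = 1 − X; n_M = 1.5X.
n_T = Σnᵢ = 1 + 0.5X.
y_i = n_i/n_T, p_i = y_i·P. Kp = p_M^3 / (p_D^2).
Substituting and setting equal to 24 bar gives a polynomial in X; the root in (0,1) is X = 0.648.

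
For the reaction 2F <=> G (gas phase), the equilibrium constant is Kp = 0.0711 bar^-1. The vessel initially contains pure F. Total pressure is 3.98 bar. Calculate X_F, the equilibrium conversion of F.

Basis: 1 mol F initially; let X = conversion of F. Extent ξ = 0.5X.
Species balance: n_F = 1 − X; n_G = 0.5X.
n_T = Σnᵢ = 1 − 0.5X.
Mole fractions y_i = n_i/n_T; Kp = p_G / (p_F^2) with p_i = y_i·P.
This yields a degree-2 equation in X; solving on (0,1), X = 0.315.

X = 0.315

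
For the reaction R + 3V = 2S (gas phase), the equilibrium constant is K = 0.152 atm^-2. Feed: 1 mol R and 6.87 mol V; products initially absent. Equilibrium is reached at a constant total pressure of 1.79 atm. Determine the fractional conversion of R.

Take 1 mol R as basis and let X be its fractional conversion, so ξ = X.
Mole table: n_R = 1 − X; n_V = 6.87 − 3X; n_S = 2X.
Summing: n_T = 7.87 − 2X.
With p_i = (n_i/n_T)P, K = p_S^2 / (p_R p_V^3).
Setting this equal to 0.152 atm^-2 and taking the physical root (0 < X < 1) gives X = 0.469.

X = 0.469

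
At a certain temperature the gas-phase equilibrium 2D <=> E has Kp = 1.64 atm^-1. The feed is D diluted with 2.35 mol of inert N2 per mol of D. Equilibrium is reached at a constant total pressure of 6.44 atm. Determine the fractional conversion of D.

X = 0.687

Let X = conversion of D (basis 1 mol D); extent of reaction ξ = 0.5X.
At extent ξ: n_D = 1 − X; n_E = 0.5X; n_I = 2.35 (inert).
n_T = Σnᵢ = 3.35 − 0.5X.
With p_i = (n_i/n_T)P, Kp = p_E / (p_D^2).
This yields a degree-2 equation in X; solving on (0,1), X = 0.687.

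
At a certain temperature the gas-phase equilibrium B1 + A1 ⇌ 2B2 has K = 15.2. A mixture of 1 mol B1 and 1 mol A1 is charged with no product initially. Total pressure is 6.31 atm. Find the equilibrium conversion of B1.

X = 0.661

Let X = conversion of B1 (basis 1 mol B1); extent of reaction ξ = X.
At extent ξ: n_B1 = 1 − X; n_A1 = 1 − X; n_B2 = 2X.
Since Δν = 0, n_T = 2 throughout.
y_i = n_i/n_T, p_i = y_i·P. K = p_B2^2 / (p_B1 p_A1).
Equating to 15.2 and solving on 0 < X < 1: X = 0.661.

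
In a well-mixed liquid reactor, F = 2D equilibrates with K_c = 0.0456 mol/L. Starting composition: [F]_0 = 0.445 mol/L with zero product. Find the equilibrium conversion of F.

Let X = conversion of F; extent ξ = 0.445·X mol/L.
Concentrations: [F] = 0.445 − 0.445X; [D] = 0.89X.
K_c = [D]^2 / ([F]).
Setting equal to 0.0456 and solving for X on (0,1) gives X = 0.148.

X = 0.148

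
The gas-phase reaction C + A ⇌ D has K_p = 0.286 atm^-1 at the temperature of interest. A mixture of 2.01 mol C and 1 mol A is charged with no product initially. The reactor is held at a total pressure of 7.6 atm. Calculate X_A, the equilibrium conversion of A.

Basis: 1 mol A initially; let X = conversion of A. Extent ξ = X.
Species balance: n_C = 2.01 − X; n_A = 1 − X; n_D = X.
Total moles n_T = 3.01 − X.
With p_i = (n_i/n_T)P, K_p = p_D / (p_C p_A).
Substituting and setting equal to 0.286 atm^-1 gives a polynomial in X; the root in (0,1) is X = 0.562.

X = 0.562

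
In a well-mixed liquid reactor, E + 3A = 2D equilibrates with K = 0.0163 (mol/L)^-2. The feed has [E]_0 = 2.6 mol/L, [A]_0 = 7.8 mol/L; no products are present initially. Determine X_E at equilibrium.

Let X = conversion of E; extent ξ = 2.6·X mol/L.
Concentrations: [E] = 2.6 − 2.6X; [A] = 7.8 − 7.8X; [D] = 5.2X.
K = [D]^2 / ([E] [A]^3).
Setting equal to 0.0163 and solving for X on (0,1) gives X = 0.357.

X = 0.357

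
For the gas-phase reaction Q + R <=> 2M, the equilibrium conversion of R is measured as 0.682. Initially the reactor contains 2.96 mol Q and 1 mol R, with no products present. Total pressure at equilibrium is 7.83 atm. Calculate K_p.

K_p = 2.57

Let X = conversion of R (basis 1 mol R); extent of reaction ξ = X.
Species balance: n_Q = 2.96 − X; n_R = 1 − X; n_M = 2X.
Since Δν = 0, n_T = 3.96 throughout.
At X = 0.682: n_Q = 2.28, n_R = 0.318, n_M = 1.36, n_T = 3.96.
p_i = (n_i/n_T)·P. K_p = p_M^2 / (p_Q p_R) = 2.57.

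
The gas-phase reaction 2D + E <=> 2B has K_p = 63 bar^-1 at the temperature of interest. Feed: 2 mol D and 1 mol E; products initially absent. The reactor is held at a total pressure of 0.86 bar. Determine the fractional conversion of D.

X = 0.720

Let X = conversion of D (basis 2 mol D); extent of reaction ξ = X.
Species balance: n_D = 2 − 2X; n_E = 1 − X; n_B = 2X.
Total moles n_T = 3 − X.
y_i = n_i/n_T, p_i = y_i·P. K_p = p_B^2 / (p_D^2 p_E).
Equating to 63 bar^-1 and solving on 0 < X < 1: X = 0.720.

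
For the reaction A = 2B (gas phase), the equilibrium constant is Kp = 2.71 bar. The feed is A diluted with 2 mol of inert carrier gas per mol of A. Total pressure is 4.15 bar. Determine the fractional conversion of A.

X = 0.524

Basis: 1 mol A initially; let X = conversion of A. Extent ξ = X.
Species balance: n_A = 1 − X; n_B = 2X; n_I = 2 (inert).
n_T = Σnᵢ = 3 + X.
Mole fractions y_i = n_i/n_T; Kp = p_B^2 / (p_A) with p_i = y_i·P.
Equating to 2.71 bar and solving on 0 < X < 1: X = 0.524.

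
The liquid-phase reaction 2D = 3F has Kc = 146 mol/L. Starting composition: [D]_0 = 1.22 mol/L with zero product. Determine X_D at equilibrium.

Let X = conversion of D; extent ξ = 1.22X/2 mol/L.
Concentrations: [D] = 1.22 − 1.22X; [F] = 1.83X.
Kc = [F]^3 / ([D]^2).
Solving Kc = 146 for X ∈ (0,1): X = 0.865.

X = 0.865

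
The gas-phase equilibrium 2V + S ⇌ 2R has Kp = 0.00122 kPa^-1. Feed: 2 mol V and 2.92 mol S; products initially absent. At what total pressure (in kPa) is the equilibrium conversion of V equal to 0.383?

Basis: 2 mol V initially; let X = conversion of V. Extent ξ = X.
Moles: n_V = 2 − 2X; n_S = 2.92 − X; n_R = 2X.
Summing: n_T = 4.92 − X.
Kp = p_R^2 / (p_V^2 p_S) with p_i = (n_i/n_T)·P.
At X = 0.383: the mole-fraction product g(X) = Π y_i^ν_i = 0.6891. Since Kp = g(X)·P^{-1}, P = (g/Kp)^(1/1) = (0.6891/0.00122)^(1/1) = 565 kPa.

P = 565 kPa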